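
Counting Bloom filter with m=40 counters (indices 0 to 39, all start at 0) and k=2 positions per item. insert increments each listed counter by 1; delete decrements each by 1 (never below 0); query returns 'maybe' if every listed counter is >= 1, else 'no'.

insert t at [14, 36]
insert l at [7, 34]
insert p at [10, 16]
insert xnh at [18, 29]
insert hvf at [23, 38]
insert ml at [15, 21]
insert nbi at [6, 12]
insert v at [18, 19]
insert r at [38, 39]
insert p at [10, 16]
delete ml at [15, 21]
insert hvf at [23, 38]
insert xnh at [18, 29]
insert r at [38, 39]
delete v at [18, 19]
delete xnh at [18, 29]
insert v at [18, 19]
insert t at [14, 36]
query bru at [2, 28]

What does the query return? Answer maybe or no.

Answer: no

Derivation:
Step 1: insert t at [14, 36] -> counters=[0,0,0,0,0,0,0,0,0,0,0,0,0,0,1,0,0,0,0,0,0,0,0,0,0,0,0,0,0,0,0,0,0,0,0,0,1,0,0,0]
Step 2: insert l at [7, 34] -> counters=[0,0,0,0,0,0,0,1,0,0,0,0,0,0,1,0,0,0,0,0,0,0,0,0,0,0,0,0,0,0,0,0,0,0,1,0,1,0,0,0]
Step 3: insert p at [10, 16] -> counters=[0,0,0,0,0,0,0,1,0,0,1,0,0,0,1,0,1,0,0,0,0,0,0,0,0,0,0,0,0,0,0,0,0,0,1,0,1,0,0,0]
Step 4: insert xnh at [18, 29] -> counters=[0,0,0,0,0,0,0,1,0,0,1,0,0,0,1,0,1,0,1,0,0,0,0,0,0,0,0,0,0,1,0,0,0,0,1,0,1,0,0,0]
Step 5: insert hvf at [23, 38] -> counters=[0,0,0,0,0,0,0,1,0,0,1,0,0,0,1,0,1,0,1,0,0,0,0,1,0,0,0,0,0,1,0,0,0,0,1,0,1,0,1,0]
Step 6: insert ml at [15, 21] -> counters=[0,0,0,0,0,0,0,1,0,0,1,0,0,0,1,1,1,0,1,0,0,1,0,1,0,0,0,0,0,1,0,0,0,0,1,0,1,0,1,0]
Step 7: insert nbi at [6, 12] -> counters=[0,0,0,0,0,0,1,1,0,0,1,0,1,0,1,1,1,0,1,0,0,1,0,1,0,0,0,0,0,1,0,0,0,0,1,0,1,0,1,0]
Step 8: insert v at [18, 19] -> counters=[0,0,0,0,0,0,1,1,0,0,1,0,1,0,1,1,1,0,2,1,0,1,0,1,0,0,0,0,0,1,0,0,0,0,1,0,1,0,1,0]
Step 9: insert r at [38, 39] -> counters=[0,0,0,0,0,0,1,1,0,0,1,0,1,0,1,1,1,0,2,1,0,1,0,1,0,0,0,0,0,1,0,0,0,0,1,0,1,0,2,1]
Step 10: insert p at [10, 16] -> counters=[0,0,0,0,0,0,1,1,0,0,2,0,1,0,1,1,2,0,2,1,0,1,0,1,0,0,0,0,0,1,0,0,0,0,1,0,1,0,2,1]
Step 11: delete ml at [15, 21] -> counters=[0,0,0,0,0,0,1,1,0,0,2,0,1,0,1,0,2,0,2,1,0,0,0,1,0,0,0,0,0,1,0,0,0,0,1,0,1,0,2,1]
Step 12: insert hvf at [23, 38] -> counters=[0,0,0,0,0,0,1,1,0,0,2,0,1,0,1,0,2,0,2,1,0,0,0,2,0,0,0,0,0,1,0,0,0,0,1,0,1,0,3,1]
Step 13: insert xnh at [18, 29] -> counters=[0,0,0,0,0,0,1,1,0,0,2,0,1,0,1,0,2,0,3,1,0,0,0,2,0,0,0,0,0,2,0,0,0,0,1,0,1,0,3,1]
Step 14: insert r at [38, 39] -> counters=[0,0,0,0,0,0,1,1,0,0,2,0,1,0,1,0,2,0,3,1,0,0,0,2,0,0,0,0,0,2,0,0,0,0,1,0,1,0,4,2]
Step 15: delete v at [18, 19] -> counters=[0,0,0,0,0,0,1,1,0,0,2,0,1,0,1,0,2,0,2,0,0,0,0,2,0,0,0,0,0,2,0,0,0,0,1,0,1,0,4,2]
Step 16: delete xnh at [18, 29] -> counters=[0,0,0,0,0,0,1,1,0,0,2,0,1,0,1,0,2,0,1,0,0,0,0,2,0,0,0,0,0,1,0,0,0,0,1,0,1,0,4,2]
Step 17: insert v at [18, 19] -> counters=[0,0,0,0,0,0,1,1,0,0,2,0,1,0,1,0,2,0,2,1,0,0,0,2,0,0,0,0,0,1,0,0,0,0,1,0,1,0,4,2]
Step 18: insert t at [14, 36] -> counters=[0,0,0,0,0,0,1,1,0,0,2,0,1,0,2,0,2,0,2,1,0,0,0,2,0,0,0,0,0,1,0,0,0,0,1,0,2,0,4,2]
Query bru: check counters[2]=0 counters[28]=0 -> no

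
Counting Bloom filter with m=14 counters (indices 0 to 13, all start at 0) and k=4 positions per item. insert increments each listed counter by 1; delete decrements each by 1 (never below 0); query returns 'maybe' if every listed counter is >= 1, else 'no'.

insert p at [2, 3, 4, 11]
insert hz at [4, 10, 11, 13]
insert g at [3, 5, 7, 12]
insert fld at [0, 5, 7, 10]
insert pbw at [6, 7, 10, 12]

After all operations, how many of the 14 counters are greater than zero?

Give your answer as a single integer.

Step 1: insert p at [2, 3, 4, 11] -> counters=[0,0,1,1,1,0,0,0,0,0,0,1,0,0]
Step 2: insert hz at [4, 10, 11, 13] -> counters=[0,0,1,1,2,0,0,0,0,0,1,2,0,1]
Step 3: insert g at [3, 5, 7, 12] -> counters=[0,0,1,2,2,1,0,1,0,0,1,2,1,1]
Step 4: insert fld at [0, 5, 7, 10] -> counters=[1,0,1,2,2,2,0,2,0,0,2,2,1,1]
Step 5: insert pbw at [6, 7, 10, 12] -> counters=[1,0,1,2,2,2,1,3,0,0,3,2,2,1]
Final counters=[1,0,1,2,2,2,1,3,0,0,3,2,2,1] -> 11 nonzero

Answer: 11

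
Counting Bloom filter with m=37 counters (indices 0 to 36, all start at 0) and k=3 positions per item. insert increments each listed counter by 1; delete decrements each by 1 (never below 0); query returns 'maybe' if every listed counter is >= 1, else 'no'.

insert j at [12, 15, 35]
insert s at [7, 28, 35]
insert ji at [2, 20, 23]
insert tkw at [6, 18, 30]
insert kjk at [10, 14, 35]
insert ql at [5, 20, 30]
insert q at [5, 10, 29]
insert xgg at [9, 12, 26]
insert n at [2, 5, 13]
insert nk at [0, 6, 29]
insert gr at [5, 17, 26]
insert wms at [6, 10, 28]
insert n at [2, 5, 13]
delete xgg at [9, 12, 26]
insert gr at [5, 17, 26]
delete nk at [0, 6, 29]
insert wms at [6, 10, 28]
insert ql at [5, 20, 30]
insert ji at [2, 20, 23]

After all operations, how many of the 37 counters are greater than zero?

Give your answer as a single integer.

Answer: 18

Derivation:
Step 1: insert j at [12, 15, 35] -> counters=[0,0,0,0,0,0,0,0,0,0,0,0,1,0,0,1,0,0,0,0,0,0,0,0,0,0,0,0,0,0,0,0,0,0,0,1,0]
Step 2: insert s at [7, 28, 35] -> counters=[0,0,0,0,0,0,0,1,0,0,0,0,1,0,0,1,0,0,0,0,0,0,0,0,0,0,0,0,1,0,0,0,0,0,0,2,0]
Step 3: insert ji at [2, 20, 23] -> counters=[0,0,1,0,0,0,0,1,0,0,0,0,1,0,0,1,0,0,0,0,1,0,0,1,0,0,0,0,1,0,0,0,0,0,0,2,0]
Step 4: insert tkw at [6, 18, 30] -> counters=[0,0,1,0,0,0,1,1,0,0,0,0,1,0,0,1,0,0,1,0,1,0,0,1,0,0,0,0,1,0,1,0,0,0,0,2,0]
Step 5: insert kjk at [10, 14, 35] -> counters=[0,0,1,0,0,0,1,1,0,0,1,0,1,0,1,1,0,0,1,0,1,0,0,1,0,0,0,0,1,0,1,0,0,0,0,3,0]
Step 6: insert ql at [5, 20, 30] -> counters=[0,0,1,0,0,1,1,1,0,0,1,0,1,0,1,1,0,0,1,0,2,0,0,1,0,0,0,0,1,0,2,0,0,0,0,3,0]
Step 7: insert q at [5, 10, 29] -> counters=[0,0,1,0,0,2,1,1,0,0,2,0,1,0,1,1,0,0,1,0,2,0,0,1,0,0,0,0,1,1,2,0,0,0,0,3,0]
Step 8: insert xgg at [9, 12, 26] -> counters=[0,0,1,0,0,2,1,1,0,1,2,0,2,0,1,1,0,0,1,0,2,0,0,1,0,0,1,0,1,1,2,0,0,0,0,3,0]
Step 9: insert n at [2, 5, 13] -> counters=[0,0,2,0,0,3,1,1,0,1,2,0,2,1,1,1,0,0,1,0,2,0,0,1,0,0,1,0,1,1,2,0,0,0,0,3,0]
Step 10: insert nk at [0, 6, 29] -> counters=[1,0,2,0,0,3,2,1,0,1,2,0,2,1,1,1,0,0,1,0,2,0,0,1,0,0,1,0,1,2,2,0,0,0,0,3,0]
Step 11: insert gr at [5, 17, 26] -> counters=[1,0,2,0,0,4,2,1,0,1,2,0,2,1,1,1,0,1,1,0,2,0,0,1,0,0,2,0,1,2,2,0,0,0,0,3,0]
Step 12: insert wms at [6, 10, 28] -> counters=[1,0,2,0,0,4,3,1,0,1,3,0,2,1,1,1,0,1,1,0,2,0,0,1,0,0,2,0,2,2,2,0,0,0,0,3,0]
Step 13: insert n at [2, 5, 13] -> counters=[1,0,3,0,0,5,3,1,0,1,3,0,2,2,1,1,0,1,1,0,2,0,0,1,0,0,2,0,2,2,2,0,0,0,0,3,0]
Step 14: delete xgg at [9, 12, 26] -> counters=[1,0,3,0,0,5,3,1,0,0,3,0,1,2,1,1,0,1,1,0,2,0,0,1,0,0,1,0,2,2,2,0,0,0,0,3,0]
Step 15: insert gr at [5, 17, 26] -> counters=[1,0,3,0,0,6,3,1,0,0,3,0,1,2,1,1,0,2,1,0,2,0,0,1,0,0,2,0,2,2,2,0,0,0,0,3,0]
Step 16: delete nk at [0, 6, 29] -> counters=[0,0,3,0,0,6,2,1,0,0,3,0,1,2,1,1,0,2,1,0,2,0,0,1,0,0,2,0,2,1,2,0,0,0,0,3,0]
Step 17: insert wms at [6, 10, 28] -> counters=[0,0,3,0,0,6,3,1,0,0,4,0,1,2,1,1,0,2,1,0,2,0,0,1,0,0,2,0,3,1,2,0,0,0,0,3,0]
Step 18: insert ql at [5, 20, 30] -> counters=[0,0,3,0,0,7,3,1,0,0,4,0,1,2,1,1,0,2,1,0,3,0,0,1,0,0,2,0,3,1,3,0,0,0,0,3,0]
Step 19: insert ji at [2, 20, 23] -> counters=[0,0,4,0,0,7,3,1,0,0,4,0,1,2,1,1,0,2,1,0,4,0,0,2,0,0,2,0,3,1,3,0,0,0,0,3,0]
Final counters=[0,0,4,0,0,7,3,1,0,0,4,0,1,2,1,1,0,2,1,0,4,0,0,2,0,0,2,0,3,1,3,0,0,0,0,3,0] -> 18 nonzero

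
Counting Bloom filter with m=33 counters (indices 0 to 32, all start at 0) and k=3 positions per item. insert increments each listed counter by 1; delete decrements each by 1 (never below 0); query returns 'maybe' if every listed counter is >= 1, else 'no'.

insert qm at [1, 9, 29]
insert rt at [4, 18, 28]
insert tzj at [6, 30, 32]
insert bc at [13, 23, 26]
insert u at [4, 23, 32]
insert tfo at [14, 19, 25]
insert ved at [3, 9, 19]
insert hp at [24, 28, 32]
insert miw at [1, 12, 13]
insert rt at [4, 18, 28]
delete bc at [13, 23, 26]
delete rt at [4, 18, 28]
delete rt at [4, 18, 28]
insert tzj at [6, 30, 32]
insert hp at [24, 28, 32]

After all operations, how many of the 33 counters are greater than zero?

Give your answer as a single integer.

Answer: 16

Derivation:
Step 1: insert qm at [1, 9, 29] -> counters=[0,1,0,0,0,0,0,0,0,1,0,0,0,0,0,0,0,0,0,0,0,0,0,0,0,0,0,0,0,1,0,0,0]
Step 2: insert rt at [4, 18, 28] -> counters=[0,1,0,0,1,0,0,0,0,1,0,0,0,0,0,0,0,0,1,0,0,0,0,0,0,0,0,0,1,1,0,0,0]
Step 3: insert tzj at [6, 30, 32] -> counters=[0,1,0,0,1,0,1,0,0,1,0,0,0,0,0,0,0,0,1,0,0,0,0,0,0,0,0,0,1,1,1,0,1]
Step 4: insert bc at [13, 23, 26] -> counters=[0,1,0,0,1,0,1,0,0,1,0,0,0,1,0,0,0,0,1,0,0,0,0,1,0,0,1,0,1,1,1,0,1]
Step 5: insert u at [4, 23, 32] -> counters=[0,1,0,0,2,0,1,0,0,1,0,0,0,1,0,0,0,0,1,0,0,0,0,2,0,0,1,0,1,1,1,0,2]
Step 6: insert tfo at [14, 19, 25] -> counters=[0,1,0,0,2,0,1,0,0,1,0,0,0,1,1,0,0,0,1,1,0,0,0,2,0,1,1,0,1,1,1,0,2]
Step 7: insert ved at [3, 9, 19] -> counters=[0,1,0,1,2,0,1,0,0,2,0,0,0,1,1,0,0,0,1,2,0,0,0,2,0,1,1,0,1,1,1,0,2]
Step 8: insert hp at [24, 28, 32] -> counters=[0,1,0,1,2,0,1,0,0,2,0,0,0,1,1,0,0,0,1,2,0,0,0,2,1,1,1,0,2,1,1,0,3]
Step 9: insert miw at [1, 12, 13] -> counters=[0,2,0,1,2,0,1,0,0,2,0,0,1,2,1,0,0,0,1,2,0,0,0,2,1,1,1,0,2,1,1,0,3]
Step 10: insert rt at [4, 18, 28] -> counters=[0,2,0,1,3,0,1,0,0,2,0,0,1,2,1,0,0,0,2,2,0,0,0,2,1,1,1,0,3,1,1,0,3]
Step 11: delete bc at [13, 23, 26] -> counters=[0,2,0,1,3,0,1,0,0,2,0,0,1,1,1,0,0,0,2,2,0,0,0,1,1,1,0,0,3,1,1,0,3]
Step 12: delete rt at [4, 18, 28] -> counters=[0,2,0,1,2,0,1,0,0,2,0,0,1,1,1,0,0,0,1,2,0,0,0,1,1,1,0,0,2,1,1,0,3]
Step 13: delete rt at [4, 18, 28] -> counters=[0,2,0,1,1,0,1,0,0,2,0,0,1,1,1,0,0,0,0,2,0,0,0,1,1,1,0,0,1,1,1,0,3]
Step 14: insert tzj at [6, 30, 32] -> counters=[0,2,0,1,1,0,2,0,0,2,0,0,1,1,1,0,0,0,0,2,0,0,0,1,1,1,0,0,1,1,2,0,4]
Step 15: insert hp at [24, 28, 32] -> counters=[0,2,0,1,1,0,2,0,0,2,0,0,1,1,1,0,0,0,0,2,0,0,0,1,2,1,0,0,2,1,2,0,5]
Final counters=[0,2,0,1,1,0,2,0,0,2,0,0,1,1,1,0,0,0,0,2,0,0,0,1,2,1,0,0,2,1,2,0,5] -> 16 nonzero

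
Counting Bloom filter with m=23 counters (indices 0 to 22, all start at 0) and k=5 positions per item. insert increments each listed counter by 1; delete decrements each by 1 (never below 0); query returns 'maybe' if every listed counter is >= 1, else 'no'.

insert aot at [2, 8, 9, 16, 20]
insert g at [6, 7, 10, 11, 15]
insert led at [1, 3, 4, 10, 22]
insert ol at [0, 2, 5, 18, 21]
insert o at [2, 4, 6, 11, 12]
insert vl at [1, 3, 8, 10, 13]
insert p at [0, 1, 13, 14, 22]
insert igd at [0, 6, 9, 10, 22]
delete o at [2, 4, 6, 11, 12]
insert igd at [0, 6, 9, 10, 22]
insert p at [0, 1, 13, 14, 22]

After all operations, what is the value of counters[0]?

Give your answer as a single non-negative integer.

Answer: 5

Derivation:
Step 1: insert aot at [2, 8, 9, 16, 20] -> counters=[0,0,1,0,0,0,0,0,1,1,0,0,0,0,0,0,1,0,0,0,1,0,0]
Step 2: insert g at [6, 7, 10, 11, 15] -> counters=[0,0,1,0,0,0,1,1,1,1,1,1,0,0,0,1,1,0,0,0,1,0,0]
Step 3: insert led at [1, 3, 4, 10, 22] -> counters=[0,1,1,1,1,0,1,1,1,1,2,1,0,0,0,1,1,0,0,0,1,0,1]
Step 4: insert ol at [0, 2, 5, 18, 21] -> counters=[1,1,2,1,1,1,1,1,1,1,2,1,0,0,0,1,1,0,1,0,1,1,1]
Step 5: insert o at [2, 4, 6, 11, 12] -> counters=[1,1,3,1,2,1,2,1,1,1,2,2,1,0,0,1,1,0,1,0,1,1,1]
Step 6: insert vl at [1, 3, 8, 10, 13] -> counters=[1,2,3,2,2,1,2,1,2,1,3,2,1,1,0,1,1,0,1,0,1,1,1]
Step 7: insert p at [0, 1, 13, 14, 22] -> counters=[2,3,3,2,2,1,2,1,2,1,3,2,1,2,1,1,1,0,1,0,1,1,2]
Step 8: insert igd at [0, 6, 9, 10, 22] -> counters=[3,3,3,2,2,1,3,1,2,2,4,2,1,2,1,1,1,0,1,0,1,1,3]
Step 9: delete o at [2, 4, 6, 11, 12] -> counters=[3,3,2,2,1,1,2,1,2,2,4,1,0,2,1,1,1,0,1,0,1,1,3]
Step 10: insert igd at [0, 6, 9, 10, 22] -> counters=[4,3,2,2,1,1,3,1,2,3,5,1,0,2,1,1,1,0,1,0,1,1,4]
Step 11: insert p at [0, 1, 13, 14, 22] -> counters=[5,4,2,2,1,1,3,1,2,3,5,1,0,3,2,1,1,0,1,0,1,1,5]
Final counters=[5,4,2,2,1,1,3,1,2,3,5,1,0,3,2,1,1,0,1,0,1,1,5] -> counters[0]=5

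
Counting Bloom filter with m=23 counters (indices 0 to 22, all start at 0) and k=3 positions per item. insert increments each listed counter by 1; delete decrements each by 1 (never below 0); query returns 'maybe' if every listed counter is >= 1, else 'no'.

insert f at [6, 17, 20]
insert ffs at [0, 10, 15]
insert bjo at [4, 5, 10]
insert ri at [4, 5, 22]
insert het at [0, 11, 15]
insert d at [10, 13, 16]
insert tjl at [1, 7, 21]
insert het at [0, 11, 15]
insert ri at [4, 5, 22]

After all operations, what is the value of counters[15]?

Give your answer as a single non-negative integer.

Step 1: insert f at [6, 17, 20] -> counters=[0,0,0,0,0,0,1,0,0,0,0,0,0,0,0,0,0,1,0,0,1,0,0]
Step 2: insert ffs at [0, 10, 15] -> counters=[1,0,0,0,0,0,1,0,0,0,1,0,0,0,0,1,0,1,0,0,1,0,0]
Step 3: insert bjo at [4, 5, 10] -> counters=[1,0,0,0,1,1,1,0,0,0,2,0,0,0,0,1,0,1,0,0,1,0,0]
Step 4: insert ri at [4, 5, 22] -> counters=[1,0,0,0,2,2,1,0,0,0,2,0,0,0,0,1,0,1,0,0,1,0,1]
Step 5: insert het at [0, 11, 15] -> counters=[2,0,0,0,2,2,1,0,0,0,2,1,0,0,0,2,0,1,0,0,1,0,1]
Step 6: insert d at [10, 13, 16] -> counters=[2,0,0,0,2,2,1,0,0,0,3,1,0,1,0,2,1,1,0,0,1,0,1]
Step 7: insert tjl at [1, 7, 21] -> counters=[2,1,0,0,2,2,1,1,0,0,3,1,0,1,0,2,1,1,0,0,1,1,1]
Step 8: insert het at [0, 11, 15] -> counters=[3,1,0,0,2,2,1,1,0,0,3,2,0,1,0,3,1,1,0,0,1,1,1]
Step 9: insert ri at [4, 5, 22] -> counters=[3,1,0,0,3,3,1,1,0,0,3,2,0,1,0,3,1,1,0,0,1,1,2]
Final counters=[3,1,0,0,3,3,1,1,0,0,3,2,0,1,0,3,1,1,0,0,1,1,2] -> counters[15]=3

Answer: 3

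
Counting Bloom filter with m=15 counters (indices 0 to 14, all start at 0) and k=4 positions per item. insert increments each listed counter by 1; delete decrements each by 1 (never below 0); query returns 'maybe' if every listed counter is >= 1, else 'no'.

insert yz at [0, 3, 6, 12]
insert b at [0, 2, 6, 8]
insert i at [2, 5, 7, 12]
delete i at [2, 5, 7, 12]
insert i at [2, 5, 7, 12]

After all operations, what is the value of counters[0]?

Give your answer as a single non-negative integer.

Step 1: insert yz at [0, 3, 6, 12] -> counters=[1,0,0,1,0,0,1,0,0,0,0,0,1,0,0]
Step 2: insert b at [0, 2, 6, 8] -> counters=[2,0,1,1,0,0,2,0,1,0,0,0,1,0,0]
Step 3: insert i at [2, 5, 7, 12] -> counters=[2,0,2,1,0,1,2,1,1,0,0,0,2,0,0]
Step 4: delete i at [2, 5, 7, 12] -> counters=[2,0,1,1,0,0,2,0,1,0,0,0,1,0,0]
Step 5: insert i at [2, 5, 7, 12] -> counters=[2,0,2,1,0,1,2,1,1,0,0,0,2,0,0]
Final counters=[2,0,2,1,0,1,2,1,1,0,0,0,2,0,0] -> counters[0]=2

Answer: 2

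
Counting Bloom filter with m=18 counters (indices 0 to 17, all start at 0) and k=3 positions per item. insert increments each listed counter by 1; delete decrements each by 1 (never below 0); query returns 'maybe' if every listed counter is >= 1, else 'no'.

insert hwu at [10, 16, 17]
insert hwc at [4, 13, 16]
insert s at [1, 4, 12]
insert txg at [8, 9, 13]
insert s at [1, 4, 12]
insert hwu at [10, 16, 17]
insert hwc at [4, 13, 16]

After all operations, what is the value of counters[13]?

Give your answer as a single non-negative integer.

Answer: 3

Derivation:
Step 1: insert hwu at [10, 16, 17] -> counters=[0,0,0,0,0,0,0,0,0,0,1,0,0,0,0,0,1,1]
Step 2: insert hwc at [4, 13, 16] -> counters=[0,0,0,0,1,0,0,0,0,0,1,0,0,1,0,0,2,1]
Step 3: insert s at [1, 4, 12] -> counters=[0,1,0,0,2,0,0,0,0,0,1,0,1,1,0,0,2,1]
Step 4: insert txg at [8, 9, 13] -> counters=[0,1,0,0,2,0,0,0,1,1,1,0,1,2,0,0,2,1]
Step 5: insert s at [1, 4, 12] -> counters=[0,2,0,0,3,0,0,0,1,1,1,0,2,2,0,0,2,1]
Step 6: insert hwu at [10, 16, 17] -> counters=[0,2,0,0,3,0,0,0,1,1,2,0,2,2,0,0,3,2]
Step 7: insert hwc at [4, 13, 16] -> counters=[0,2,0,0,4,0,0,0,1,1,2,0,2,3,0,0,4,2]
Final counters=[0,2,0,0,4,0,0,0,1,1,2,0,2,3,0,0,4,2] -> counters[13]=3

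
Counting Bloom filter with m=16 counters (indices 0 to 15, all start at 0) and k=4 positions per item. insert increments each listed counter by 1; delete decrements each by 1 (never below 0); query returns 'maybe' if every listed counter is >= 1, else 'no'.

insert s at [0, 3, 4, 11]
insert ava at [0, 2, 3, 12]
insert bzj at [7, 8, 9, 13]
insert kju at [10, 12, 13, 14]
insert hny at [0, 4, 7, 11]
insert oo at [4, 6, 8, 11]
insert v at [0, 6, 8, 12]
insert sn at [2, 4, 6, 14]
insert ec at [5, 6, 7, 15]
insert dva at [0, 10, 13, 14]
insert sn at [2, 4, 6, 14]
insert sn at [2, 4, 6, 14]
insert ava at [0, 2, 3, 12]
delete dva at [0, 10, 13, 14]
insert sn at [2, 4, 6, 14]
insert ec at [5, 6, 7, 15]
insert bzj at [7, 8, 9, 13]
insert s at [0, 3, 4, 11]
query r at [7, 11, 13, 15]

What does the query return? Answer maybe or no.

Step 1: insert s at [0, 3, 4, 11] -> counters=[1,0,0,1,1,0,0,0,0,0,0,1,0,0,0,0]
Step 2: insert ava at [0, 2, 3, 12] -> counters=[2,0,1,2,1,0,0,0,0,0,0,1,1,0,0,0]
Step 3: insert bzj at [7, 8, 9, 13] -> counters=[2,0,1,2,1,0,0,1,1,1,0,1,1,1,0,0]
Step 4: insert kju at [10, 12, 13, 14] -> counters=[2,0,1,2,1,0,0,1,1,1,1,1,2,2,1,0]
Step 5: insert hny at [0, 4, 7, 11] -> counters=[3,0,1,2,2,0,0,2,1,1,1,2,2,2,1,0]
Step 6: insert oo at [4, 6, 8, 11] -> counters=[3,0,1,2,3,0,1,2,2,1,1,3,2,2,1,0]
Step 7: insert v at [0, 6, 8, 12] -> counters=[4,0,1,2,3,0,2,2,3,1,1,3,3,2,1,0]
Step 8: insert sn at [2, 4, 6, 14] -> counters=[4,0,2,2,4,0,3,2,3,1,1,3,3,2,2,0]
Step 9: insert ec at [5, 6, 7, 15] -> counters=[4,0,2,2,4,1,4,3,3,1,1,3,3,2,2,1]
Step 10: insert dva at [0, 10, 13, 14] -> counters=[5,0,2,2,4,1,4,3,3,1,2,3,3,3,3,1]
Step 11: insert sn at [2, 4, 6, 14] -> counters=[5,0,3,2,5,1,5,3,3,1,2,3,3,3,4,1]
Step 12: insert sn at [2, 4, 6, 14] -> counters=[5,0,4,2,6,1,6,3,3,1,2,3,3,3,5,1]
Step 13: insert ava at [0, 2, 3, 12] -> counters=[6,0,5,3,6,1,6,3,3,1,2,3,4,3,5,1]
Step 14: delete dva at [0, 10, 13, 14] -> counters=[5,0,5,3,6,1,6,3,3,1,1,3,4,2,4,1]
Step 15: insert sn at [2, 4, 6, 14] -> counters=[5,0,6,3,7,1,7,3,3,1,1,3,4,2,5,1]
Step 16: insert ec at [5, 6, 7, 15] -> counters=[5,0,6,3,7,2,8,4,3,1,1,3,4,2,5,2]
Step 17: insert bzj at [7, 8, 9, 13] -> counters=[5,0,6,3,7,2,8,5,4,2,1,3,4,3,5,2]
Step 18: insert s at [0, 3, 4, 11] -> counters=[6,0,6,4,8,2,8,5,4,2,1,4,4,3,5,2]
Query r: check counters[7]=5 counters[11]=4 counters[13]=3 counters[15]=2 -> maybe

Answer: maybe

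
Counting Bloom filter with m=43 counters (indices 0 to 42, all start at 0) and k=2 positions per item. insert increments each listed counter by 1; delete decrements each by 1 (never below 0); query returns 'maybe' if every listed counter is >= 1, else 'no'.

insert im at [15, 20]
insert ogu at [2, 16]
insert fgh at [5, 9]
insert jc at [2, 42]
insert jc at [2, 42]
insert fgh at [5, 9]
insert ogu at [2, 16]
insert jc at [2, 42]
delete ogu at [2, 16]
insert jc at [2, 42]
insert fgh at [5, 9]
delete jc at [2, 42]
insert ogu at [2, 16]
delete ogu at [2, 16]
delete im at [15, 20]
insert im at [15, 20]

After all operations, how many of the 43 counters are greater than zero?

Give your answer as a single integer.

Answer: 7

Derivation:
Step 1: insert im at [15, 20] -> counters=[0,0,0,0,0,0,0,0,0,0,0,0,0,0,0,1,0,0,0,0,1,0,0,0,0,0,0,0,0,0,0,0,0,0,0,0,0,0,0,0,0,0,0]
Step 2: insert ogu at [2, 16] -> counters=[0,0,1,0,0,0,0,0,0,0,0,0,0,0,0,1,1,0,0,0,1,0,0,0,0,0,0,0,0,0,0,0,0,0,0,0,0,0,0,0,0,0,0]
Step 3: insert fgh at [5, 9] -> counters=[0,0,1,0,0,1,0,0,0,1,0,0,0,0,0,1,1,0,0,0,1,0,0,0,0,0,0,0,0,0,0,0,0,0,0,0,0,0,0,0,0,0,0]
Step 4: insert jc at [2, 42] -> counters=[0,0,2,0,0,1,0,0,0,1,0,0,0,0,0,1,1,0,0,0,1,0,0,0,0,0,0,0,0,0,0,0,0,0,0,0,0,0,0,0,0,0,1]
Step 5: insert jc at [2, 42] -> counters=[0,0,3,0,0,1,0,0,0,1,0,0,0,0,0,1,1,0,0,0,1,0,0,0,0,0,0,0,0,0,0,0,0,0,0,0,0,0,0,0,0,0,2]
Step 6: insert fgh at [5, 9] -> counters=[0,0,3,0,0,2,0,0,0,2,0,0,0,0,0,1,1,0,0,0,1,0,0,0,0,0,0,0,0,0,0,0,0,0,0,0,0,0,0,0,0,0,2]
Step 7: insert ogu at [2, 16] -> counters=[0,0,4,0,0,2,0,0,0,2,0,0,0,0,0,1,2,0,0,0,1,0,0,0,0,0,0,0,0,0,0,0,0,0,0,0,0,0,0,0,0,0,2]
Step 8: insert jc at [2, 42] -> counters=[0,0,5,0,0,2,0,0,0,2,0,0,0,0,0,1,2,0,0,0,1,0,0,0,0,0,0,0,0,0,0,0,0,0,0,0,0,0,0,0,0,0,3]
Step 9: delete ogu at [2, 16] -> counters=[0,0,4,0,0,2,0,0,0,2,0,0,0,0,0,1,1,0,0,0,1,0,0,0,0,0,0,0,0,0,0,0,0,0,0,0,0,0,0,0,0,0,3]
Step 10: insert jc at [2, 42] -> counters=[0,0,5,0,0,2,0,0,0,2,0,0,0,0,0,1,1,0,0,0,1,0,0,0,0,0,0,0,0,0,0,0,0,0,0,0,0,0,0,0,0,0,4]
Step 11: insert fgh at [5, 9] -> counters=[0,0,5,0,0,3,0,0,0,3,0,0,0,0,0,1,1,0,0,0,1,0,0,0,0,0,0,0,0,0,0,0,0,0,0,0,0,0,0,0,0,0,4]
Step 12: delete jc at [2, 42] -> counters=[0,0,4,0,0,3,0,0,0,3,0,0,0,0,0,1,1,0,0,0,1,0,0,0,0,0,0,0,0,0,0,0,0,0,0,0,0,0,0,0,0,0,3]
Step 13: insert ogu at [2, 16] -> counters=[0,0,5,0,0,3,0,0,0,3,0,0,0,0,0,1,2,0,0,0,1,0,0,0,0,0,0,0,0,0,0,0,0,0,0,0,0,0,0,0,0,0,3]
Step 14: delete ogu at [2, 16] -> counters=[0,0,4,0,0,3,0,0,0,3,0,0,0,0,0,1,1,0,0,0,1,0,0,0,0,0,0,0,0,0,0,0,0,0,0,0,0,0,0,0,0,0,3]
Step 15: delete im at [15, 20] -> counters=[0,0,4,0,0,3,0,0,0,3,0,0,0,0,0,0,1,0,0,0,0,0,0,0,0,0,0,0,0,0,0,0,0,0,0,0,0,0,0,0,0,0,3]
Step 16: insert im at [15, 20] -> counters=[0,0,4,0,0,3,0,0,0,3,0,0,0,0,0,1,1,0,0,0,1,0,0,0,0,0,0,0,0,0,0,0,0,0,0,0,0,0,0,0,0,0,3]
Final counters=[0,0,4,0,0,3,0,0,0,3,0,0,0,0,0,1,1,0,0,0,1,0,0,0,0,0,0,0,0,0,0,0,0,0,0,0,0,0,0,0,0,0,3] -> 7 nonzero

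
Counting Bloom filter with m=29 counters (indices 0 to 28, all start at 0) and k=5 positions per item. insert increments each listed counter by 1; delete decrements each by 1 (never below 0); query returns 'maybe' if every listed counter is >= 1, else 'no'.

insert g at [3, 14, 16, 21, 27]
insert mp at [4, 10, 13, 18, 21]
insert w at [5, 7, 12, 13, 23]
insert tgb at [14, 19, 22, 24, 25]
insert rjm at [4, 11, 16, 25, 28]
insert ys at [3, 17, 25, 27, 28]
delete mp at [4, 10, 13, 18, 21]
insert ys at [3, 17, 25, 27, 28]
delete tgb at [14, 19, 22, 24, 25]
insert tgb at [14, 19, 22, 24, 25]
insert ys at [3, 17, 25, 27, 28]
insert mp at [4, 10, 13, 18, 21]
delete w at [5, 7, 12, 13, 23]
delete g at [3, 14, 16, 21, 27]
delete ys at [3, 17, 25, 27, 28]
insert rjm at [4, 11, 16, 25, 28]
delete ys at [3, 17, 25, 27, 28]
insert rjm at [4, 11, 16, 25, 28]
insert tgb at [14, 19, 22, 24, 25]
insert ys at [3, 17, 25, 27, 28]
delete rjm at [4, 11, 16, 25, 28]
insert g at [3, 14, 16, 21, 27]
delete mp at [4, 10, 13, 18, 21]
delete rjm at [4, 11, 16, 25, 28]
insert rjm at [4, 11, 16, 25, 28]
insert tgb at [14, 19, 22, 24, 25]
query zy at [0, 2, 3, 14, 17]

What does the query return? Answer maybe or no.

Step 1: insert g at [3, 14, 16, 21, 27] -> counters=[0,0,0,1,0,0,0,0,0,0,0,0,0,0,1,0,1,0,0,0,0,1,0,0,0,0,0,1,0]
Step 2: insert mp at [4, 10, 13, 18, 21] -> counters=[0,0,0,1,1,0,0,0,0,0,1,0,0,1,1,0,1,0,1,0,0,2,0,0,0,0,0,1,0]
Step 3: insert w at [5, 7, 12, 13, 23] -> counters=[0,0,0,1,1,1,0,1,0,0,1,0,1,2,1,0,1,0,1,0,0,2,0,1,0,0,0,1,0]
Step 4: insert tgb at [14, 19, 22, 24, 25] -> counters=[0,0,0,1,1,1,0,1,0,0,1,0,1,2,2,0,1,0,1,1,0,2,1,1,1,1,0,1,0]
Step 5: insert rjm at [4, 11, 16, 25, 28] -> counters=[0,0,0,1,2,1,0,1,0,0,1,1,1,2,2,0,2,0,1,1,0,2,1,1,1,2,0,1,1]
Step 6: insert ys at [3, 17, 25, 27, 28] -> counters=[0,0,0,2,2,1,0,1,0,0,1,1,1,2,2,0,2,1,1,1,0,2,1,1,1,3,0,2,2]
Step 7: delete mp at [4, 10, 13, 18, 21] -> counters=[0,0,0,2,1,1,0,1,0,0,0,1,1,1,2,0,2,1,0,1,0,1,1,1,1,3,0,2,2]
Step 8: insert ys at [3, 17, 25, 27, 28] -> counters=[0,0,0,3,1,1,0,1,0,0,0,1,1,1,2,0,2,2,0,1,0,1,1,1,1,4,0,3,3]
Step 9: delete tgb at [14, 19, 22, 24, 25] -> counters=[0,0,0,3,1,1,0,1,0,0,0,1,1,1,1,0,2,2,0,0,0,1,0,1,0,3,0,3,3]
Step 10: insert tgb at [14, 19, 22, 24, 25] -> counters=[0,0,0,3,1,1,0,1,0,0,0,1,1,1,2,0,2,2,0,1,0,1,1,1,1,4,0,3,3]
Step 11: insert ys at [3, 17, 25, 27, 28] -> counters=[0,0,0,4,1,1,0,1,0,0,0,1,1,1,2,0,2,3,0,1,0,1,1,1,1,5,0,4,4]
Step 12: insert mp at [4, 10, 13, 18, 21] -> counters=[0,0,0,4,2,1,0,1,0,0,1,1,1,2,2,0,2,3,1,1,0,2,1,1,1,5,0,4,4]
Step 13: delete w at [5, 7, 12, 13, 23] -> counters=[0,0,0,4,2,0,0,0,0,0,1,1,0,1,2,0,2,3,1,1,0,2,1,0,1,5,0,4,4]
Step 14: delete g at [3, 14, 16, 21, 27] -> counters=[0,0,0,3,2,0,0,0,0,0,1,1,0,1,1,0,1,3,1,1,0,1,1,0,1,5,0,3,4]
Step 15: delete ys at [3, 17, 25, 27, 28] -> counters=[0,0,0,2,2,0,0,0,0,0,1,1,0,1,1,0,1,2,1,1,0,1,1,0,1,4,0,2,3]
Step 16: insert rjm at [4, 11, 16, 25, 28] -> counters=[0,0,0,2,3,0,0,0,0,0,1,2,0,1,1,0,2,2,1,1,0,1,1,0,1,5,0,2,4]
Step 17: delete ys at [3, 17, 25, 27, 28] -> counters=[0,0,0,1,3,0,0,0,0,0,1,2,0,1,1,0,2,1,1,1,0,1,1,0,1,4,0,1,3]
Step 18: insert rjm at [4, 11, 16, 25, 28] -> counters=[0,0,0,1,4,0,0,0,0,0,1,3,0,1,1,0,3,1,1,1,0,1,1,0,1,5,0,1,4]
Step 19: insert tgb at [14, 19, 22, 24, 25] -> counters=[0,0,0,1,4,0,0,0,0,0,1,3,0,1,2,0,3,1,1,2,0,1,2,0,2,6,0,1,4]
Step 20: insert ys at [3, 17, 25, 27, 28] -> counters=[0,0,0,2,4,0,0,0,0,0,1,3,0,1,2,0,3,2,1,2,0,1,2,0,2,7,0,2,5]
Step 21: delete rjm at [4, 11, 16, 25, 28] -> counters=[0,0,0,2,3,0,0,0,0,0,1,2,0,1,2,0,2,2,1,2,0,1,2,0,2,6,0,2,4]
Step 22: insert g at [3, 14, 16, 21, 27] -> counters=[0,0,0,3,3,0,0,0,0,0,1,2,0,1,3,0,3,2,1,2,0,2,2,0,2,6,0,3,4]
Step 23: delete mp at [4, 10, 13, 18, 21] -> counters=[0,0,0,3,2,0,0,0,0,0,0,2,0,0,3,0,3,2,0,2,0,1,2,0,2,6,0,3,4]
Step 24: delete rjm at [4, 11, 16, 25, 28] -> counters=[0,0,0,3,1,0,0,0,0,0,0,1,0,0,3,0,2,2,0,2,0,1,2,0,2,5,0,3,3]
Step 25: insert rjm at [4, 11, 16, 25, 28] -> counters=[0,0,0,3,2,0,0,0,0,0,0,2,0,0,3,0,3,2,0,2,0,1,2,0,2,6,0,3,4]
Step 26: insert tgb at [14, 19, 22, 24, 25] -> counters=[0,0,0,3,2,0,0,0,0,0,0,2,0,0,4,0,3,2,0,3,0,1,3,0,3,7,0,3,4]
Query zy: check counters[0]=0 counters[2]=0 counters[3]=3 counters[14]=4 counters[17]=2 -> no

Answer: no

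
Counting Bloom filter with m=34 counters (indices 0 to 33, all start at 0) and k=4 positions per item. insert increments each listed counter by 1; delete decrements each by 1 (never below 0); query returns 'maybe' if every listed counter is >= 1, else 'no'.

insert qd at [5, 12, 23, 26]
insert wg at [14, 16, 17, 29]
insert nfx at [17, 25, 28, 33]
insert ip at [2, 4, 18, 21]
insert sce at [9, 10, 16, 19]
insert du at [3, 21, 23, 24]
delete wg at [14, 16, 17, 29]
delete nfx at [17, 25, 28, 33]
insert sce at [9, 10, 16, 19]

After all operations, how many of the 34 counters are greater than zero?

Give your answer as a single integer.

Answer: 14

Derivation:
Step 1: insert qd at [5, 12, 23, 26] -> counters=[0,0,0,0,0,1,0,0,0,0,0,0,1,0,0,0,0,0,0,0,0,0,0,1,0,0,1,0,0,0,0,0,0,0]
Step 2: insert wg at [14, 16, 17, 29] -> counters=[0,0,0,0,0,1,0,0,0,0,0,0,1,0,1,0,1,1,0,0,0,0,0,1,0,0,1,0,0,1,0,0,0,0]
Step 3: insert nfx at [17, 25, 28, 33] -> counters=[0,0,0,0,0,1,0,0,0,0,0,0,1,0,1,0,1,2,0,0,0,0,0,1,0,1,1,0,1,1,0,0,0,1]
Step 4: insert ip at [2, 4, 18, 21] -> counters=[0,0,1,0,1,1,0,0,0,0,0,0,1,0,1,0,1,2,1,0,0,1,0,1,0,1,1,0,1,1,0,0,0,1]
Step 5: insert sce at [9, 10, 16, 19] -> counters=[0,0,1,0,1,1,0,0,0,1,1,0,1,0,1,0,2,2,1,1,0,1,0,1,0,1,1,0,1,1,0,0,0,1]
Step 6: insert du at [3, 21, 23, 24] -> counters=[0,0,1,1,1,1,0,0,0,1,1,0,1,0,1,0,2,2,1,1,0,2,0,2,1,1,1,0,1,1,0,0,0,1]
Step 7: delete wg at [14, 16, 17, 29] -> counters=[0,0,1,1,1,1,0,0,0,1,1,0,1,0,0,0,1,1,1,1,0,2,0,2,1,1,1,0,1,0,0,0,0,1]
Step 8: delete nfx at [17, 25, 28, 33] -> counters=[0,0,1,1,1,1,0,0,0,1,1,0,1,0,0,0,1,0,1,1,0,2,0,2,1,0,1,0,0,0,0,0,0,0]
Step 9: insert sce at [9, 10, 16, 19] -> counters=[0,0,1,1,1,1,0,0,0,2,2,0,1,0,0,0,2,0,1,2,0,2,0,2,1,0,1,0,0,0,0,0,0,0]
Final counters=[0,0,1,1,1,1,0,0,0,2,2,0,1,0,0,0,2,0,1,2,0,2,0,2,1,0,1,0,0,0,0,0,0,0] -> 14 nonzero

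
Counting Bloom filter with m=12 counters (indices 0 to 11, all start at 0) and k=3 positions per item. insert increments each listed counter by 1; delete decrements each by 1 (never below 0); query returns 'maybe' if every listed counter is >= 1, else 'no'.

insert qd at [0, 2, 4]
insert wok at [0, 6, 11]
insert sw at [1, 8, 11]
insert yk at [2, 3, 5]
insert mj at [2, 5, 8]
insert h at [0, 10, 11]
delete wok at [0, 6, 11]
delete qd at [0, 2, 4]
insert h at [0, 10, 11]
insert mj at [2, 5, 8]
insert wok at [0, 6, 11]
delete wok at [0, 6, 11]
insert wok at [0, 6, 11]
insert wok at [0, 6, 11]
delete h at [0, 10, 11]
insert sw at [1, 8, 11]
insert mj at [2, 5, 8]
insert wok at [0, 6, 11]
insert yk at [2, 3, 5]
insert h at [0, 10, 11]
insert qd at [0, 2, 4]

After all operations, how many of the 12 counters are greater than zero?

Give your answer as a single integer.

Answer: 10

Derivation:
Step 1: insert qd at [0, 2, 4] -> counters=[1,0,1,0,1,0,0,0,0,0,0,0]
Step 2: insert wok at [0, 6, 11] -> counters=[2,0,1,0,1,0,1,0,0,0,0,1]
Step 3: insert sw at [1, 8, 11] -> counters=[2,1,1,0,1,0,1,0,1,0,0,2]
Step 4: insert yk at [2, 3, 5] -> counters=[2,1,2,1,1,1,1,0,1,0,0,2]
Step 5: insert mj at [2, 5, 8] -> counters=[2,1,3,1,1,2,1,0,2,0,0,2]
Step 6: insert h at [0, 10, 11] -> counters=[3,1,3,1,1,2,1,0,2,0,1,3]
Step 7: delete wok at [0, 6, 11] -> counters=[2,1,3,1,1,2,0,0,2,0,1,2]
Step 8: delete qd at [0, 2, 4] -> counters=[1,1,2,1,0,2,0,0,2,0,1,2]
Step 9: insert h at [0, 10, 11] -> counters=[2,1,2,1,0,2,0,0,2,0,2,3]
Step 10: insert mj at [2, 5, 8] -> counters=[2,1,3,1,0,3,0,0,3,0,2,3]
Step 11: insert wok at [0, 6, 11] -> counters=[3,1,3,1,0,3,1,0,3,0,2,4]
Step 12: delete wok at [0, 6, 11] -> counters=[2,1,3,1,0,3,0,0,3,0,2,3]
Step 13: insert wok at [0, 6, 11] -> counters=[3,1,3,1,0,3,1,0,3,0,2,4]
Step 14: insert wok at [0, 6, 11] -> counters=[4,1,3,1,0,3,2,0,3,0,2,5]
Step 15: delete h at [0, 10, 11] -> counters=[3,1,3,1,0,3,2,0,3,0,1,4]
Step 16: insert sw at [1, 8, 11] -> counters=[3,2,3,1,0,3,2,0,4,0,1,5]
Step 17: insert mj at [2, 5, 8] -> counters=[3,2,4,1,0,4,2,0,5,0,1,5]
Step 18: insert wok at [0, 6, 11] -> counters=[4,2,4,1,0,4,3,0,5,0,1,6]
Step 19: insert yk at [2, 3, 5] -> counters=[4,2,5,2,0,5,3,0,5,0,1,6]
Step 20: insert h at [0, 10, 11] -> counters=[5,2,5,2,0,5,3,0,5,0,2,7]
Step 21: insert qd at [0, 2, 4] -> counters=[6,2,6,2,1,5,3,0,5,0,2,7]
Final counters=[6,2,6,2,1,5,3,0,5,0,2,7] -> 10 nonzero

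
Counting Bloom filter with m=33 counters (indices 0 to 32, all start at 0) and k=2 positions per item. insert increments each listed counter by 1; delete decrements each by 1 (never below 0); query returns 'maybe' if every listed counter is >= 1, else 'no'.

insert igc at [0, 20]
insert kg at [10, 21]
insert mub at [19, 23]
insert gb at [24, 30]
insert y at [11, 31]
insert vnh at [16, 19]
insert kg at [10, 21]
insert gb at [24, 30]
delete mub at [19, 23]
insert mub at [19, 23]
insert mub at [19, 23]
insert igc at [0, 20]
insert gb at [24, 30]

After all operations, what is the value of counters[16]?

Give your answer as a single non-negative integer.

Step 1: insert igc at [0, 20] -> counters=[1,0,0,0,0,0,0,0,0,0,0,0,0,0,0,0,0,0,0,0,1,0,0,0,0,0,0,0,0,0,0,0,0]
Step 2: insert kg at [10, 21] -> counters=[1,0,0,0,0,0,0,0,0,0,1,0,0,0,0,0,0,0,0,0,1,1,0,0,0,0,0,0,0,0,0,0,0]
Step 3: insert mub at [19, 23] -> counters=[1,0,0,0,0,0,0,0,0,0,1,0,0,0,0,0,0,0,0,1,1,1,0,1,0,0,0,0,0,0,0,0,0]
Step 4: insert gb at [24, 30] -> counters=[1,0,0,0,0,0,0,0,0,0,1,0,0,0,0,0,0,0,0,1,1,1,0,1,1,0,0,0,0,0,1,0,0]
Step 5: insert y at [11, 31] -> counters=[1,0,0,0,0,0,0,0,0,0,1,1,0,0,0,0,0,0,0,1,1,1,0,1,1,0,0,0,0,0,1,1,0]
Step 6: insert vnh at [16, 19] -> counters=[1,0,0,0,0,0,0,0,0,0,1,1,0,0,0,0,1,0,0,2,1,1,0,1,1,0,0,0,0,0,1,1,0]
Step 7: insert kg at [10, 21] -> counters=[1,0,0,0,0,0,0,0,0,0,2,1,0,0,0,0,1,0,0,2,1,2,0,1,1,0,0,0,0,0,1,1,0]
Step 8: insert gb at [24, 30] -> counters=[1,0,0,0,0,0,0,0,0,0,2,1,0,0,0,0,1,0,0,2,1,2,0,1,2,0,0,0,0,0,2,1,0]
Step 9: delete mub at [19, 23] -> counters=[1,0,0,0,0,0,0,0,0,0,2,1,0,0,0,0,1,0,0,1,1,2,0,0,2,0,0,0,0,0,2,1,0]
Step 10: insert mub at [19, 23] -> counters=[1,0,0,0,0,0,0,0,0,0,2,1,0,0,0,0,1,0,0,2,1,2,0,1,2,0,0,0,0,0,2,1,0]
Step 11: insert mub at [19, 23] -> counters=[1,0,0,0,0,0,0,0,0,0,2,1,0,0,0,0,1,0,0,3,1,2,0,2,2,0,0,0,0,0,2,1,0]
Step 12: insert igc at [0, 20] -> counters=[2,0,0,0,0,0,0,0,0,0,2,1,0,0,0,0,1,0,0,3,2,2,0,2,2,0,0,0,0,0,2,1,0]
Step 13: insert gb at [24, 30] -> counters=[2,0,0,0,0,0,0,0,0,0,2,1,0,0,0,0,1,0,0,3,2,2,0,2,3,0,0,0,0,0,3,1,0]
Final counters=[2,0,0,0,0,0,0,0,0,0,2,1,0,0,0,0,1,0,0,3,2,2,0,2,3,0,0,0,0,0,3,1,0] -> counters[16]=1

Answer: 1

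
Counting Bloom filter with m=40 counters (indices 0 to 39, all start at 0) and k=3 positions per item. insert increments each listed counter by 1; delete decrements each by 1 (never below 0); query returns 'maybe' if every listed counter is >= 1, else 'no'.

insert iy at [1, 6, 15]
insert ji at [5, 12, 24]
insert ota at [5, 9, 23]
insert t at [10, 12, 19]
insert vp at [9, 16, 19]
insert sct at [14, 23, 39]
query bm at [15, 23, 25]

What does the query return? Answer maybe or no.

Step 1: insert iy at [1, 6, 15] -> counters=[0,1,0,0,0,0,1,0,0,0,0,0,0,0,0,1,0,0,0,0,0,0,0,0,0,0,0,0,0,0,0,0,0,0,0,0,0,0,0,0]
Step 2: insert ji at [5, 12, 24] -> counters=[0,1,0,0,0,1,1,0,0,0,0,0,1,0,0,1,0,0,0,0,0,0,0,0,1,0,0,0,0,0,0,0,0,0,0,0,0,0,0,0]
Step 3: insert ota at [5, 9, 23] -> counters=[0,1,0,0,0,2,1,0,0,1,0,0,1,0,0,1,0,0,0,0,0,0,0,1,1,0,0,0,0,0,0,0,0,0,0,0,0,0,0,0]
Step 4: insert t at [10, 12, 19] -> counters=[0,1,0,0,0,2,1,0,0,1,1,0,2,0,0,1,0,0,0,1,0,0,0,1,1,0,0,0,0,0,0,0,0,0,0,0,0,0,0,0]
Step 5: insert vp at [9, 16, 19] -> counters=[0,1,0,0,0,2,1,0,0,2,1,0,2,0,0,1,1,0,0,2,0,0,0,1,1,0,0,0,0,0,0,0,0,0,0,0,0,0,0,0]
Step 6: insert sct at [14, 23, 39] -> counters=[0,1,0,0,0,2,1,0,0,2,1,0,2,0,1,1,1,0,0,2,0,0,0,2,1,0,0,0,0,0,0,0,0,0,0,0,0,0,0,1]
Query bm: check counters[15]=1 counters[23]=2 counters[25]=0 -> no

Answer: no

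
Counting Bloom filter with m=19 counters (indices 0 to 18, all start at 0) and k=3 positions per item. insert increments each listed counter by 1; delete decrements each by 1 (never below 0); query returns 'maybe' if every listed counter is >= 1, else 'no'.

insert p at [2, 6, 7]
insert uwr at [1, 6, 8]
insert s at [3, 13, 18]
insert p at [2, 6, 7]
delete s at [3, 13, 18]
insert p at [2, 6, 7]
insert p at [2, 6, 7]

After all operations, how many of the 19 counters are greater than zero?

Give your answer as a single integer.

Answer: 5

Derivation:
Step 1: insert p at [2, 6, 7] -> counters=[0,0,1,0,0,0,1,1,0,0,0,0,0,0,0,0,0,0,0]
Step 2: insert uwr at [1, 6, 8] -> counters=[0,1,1,0,0,0,2,1,1,0,0,0,0,0,0,0,0,0,0]
Step 3: insert s at [3, 13, 18] -> counters=[0,1,1,1,0,0,2,1,1,0,0,0,0,1,0,0,0,0,1]
Step 4: insert p at [2, 6, 7] -> counters=[0,1,2,1,0,0,3,2,1,0,0,0,0,1,0,0,0,0,1]
Step 5: delete s at [3, 13, 18] -> counters=[0,1,2,0,0,0,3,2,1,0,0,0,0,0,0,0,0,0,0]
Step 6: insert p at [2, 6, 7] -> counters=[0,1,3,0,0,0,4,3,1,0,0,0,0,0,0,0,0,0,0]
Step 7: insert p at [2, 6, 7] -> counters=[0,1,4,0,0,0,5,4,1,0,0,0,0,0,0,0,0,0,0]
Final counters=[0,1,4,0,0,0,5,4,1,0,0,0,0,0,0,0,0,0,0] -> 5 nonzero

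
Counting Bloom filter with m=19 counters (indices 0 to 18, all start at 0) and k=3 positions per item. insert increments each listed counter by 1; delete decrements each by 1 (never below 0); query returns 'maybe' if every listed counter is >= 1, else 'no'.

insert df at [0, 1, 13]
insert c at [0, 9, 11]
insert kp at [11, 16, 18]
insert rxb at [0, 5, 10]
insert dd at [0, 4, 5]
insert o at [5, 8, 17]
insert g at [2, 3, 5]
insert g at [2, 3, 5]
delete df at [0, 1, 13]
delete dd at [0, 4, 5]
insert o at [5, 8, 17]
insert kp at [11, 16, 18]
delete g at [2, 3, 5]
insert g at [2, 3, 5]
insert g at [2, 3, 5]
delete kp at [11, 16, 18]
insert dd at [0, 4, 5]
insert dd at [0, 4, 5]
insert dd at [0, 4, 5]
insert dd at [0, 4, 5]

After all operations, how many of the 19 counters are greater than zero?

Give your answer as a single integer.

Step 1: insert df at [0, 1, 13] -> counters=[1,1,0,0,0,0,0,0,0,0,0,0,0,1,0,0,0,0,0]
Step 2: insert c at [0, 9, 11] -> counters=[2,1,0,0,0,0,0,0,0,1,0,1,0,1,0,0,0,0,0]
Step 3: insert kp at [11, 16, 18] -> counters=[2,1,0,0,0,0,0,0,0,1,0,2,0,1,0,0,1,0,1]
Step 4: insert rxb at [0, 5, 10] -> counters=[3,1,0,0,0,1,0,0,0,1,1,2,0,1,0,0,1,0,1]
Step 5: insert dd at [0, 4, 5] -> counters=[4,1,0,0,1,2,0,0,0,1,1,2,0,1,0,0,1,0,1]
Step 6: insert o at [5, 8, 17] -> counters=[4,1,0,0,1,3,0,0,1,1,1,2,0,1,0,0,1,1,1]
Step 7: insert g at [2, 3, 5] -> counters=[4,1,1,1,1,4,0,0,1,1,1,2,0,1,0,0,1,1,1]
Step 8: insert g at [2, 3, 5] -> counters=[4,1,2,2,1,5,0,0,1,1,1,2,0,1,0,0,1,1,1]
Step 9: delete df at [0, 1, 13] -> counters=[3,0,2,2,1,5,0,0,1,1,1,2,0,0,0,0,1,1,1]
Step 10: delete dd at [0, 4, 5] -> counters=[2,0,2,2,0,4,0,0,1,1,1,2,0,0,0,0,1,1,1]
Step 11: insert o at [5, 8, 17] -> counters=[2,0,2,2,0,5,0,0,2,1,1,2,0,0,0,0,1,2,1]
Step 12: insert kp at [11, 16, 18] -> counters=[2,0,2,2,0,5,0,0,2,1,1,3,0,0,0,0,2,2,2]
Step 13: delete g at [2, 3, 5] -> counters=[2,0,1,1,0,4,0,0,2,1,1,3,0,0,0,0,2,2,2]
Step 14: insert g at [2, 3, 5] -> counters=[2,0,2,2,0,5,0,0,2,1,1,3,0,0,0,0,2,2,2]
Step 15: insert g at [2, 3, 5] -> counters=[2,0,3,3,0,6,0,0,2,1,1,3,0,0,0,0,2,2,2]
Step 16: delete kp at [11, 16, 18] -> counters=[2,0,3,3,0,6,0,0,2,1,1,2,0,0,0,0,1,2,1]
Step 17: insert dd at [0, 4, 5] -> counters=[3,0,3,3,1,7,0,0,2,1,1,2,0,0,0,0,1,2,1]
Step 18: insert dd at [0, 4, 5] -> counters=[4,0,3,3,2,8,0,0,2,1,1,2,0,0,0,0,1,2,1]
Step 19: insert dd at [0, 4, 5] -> counters=[5,0,3,3,3,9,0,0,2,1,1,2,0,0,0,0,1,2,1]
Step 20: insert dd at [0, 4, 5] -> counters=[6,0,3,3,4,10,0,0,2,1,1,2,0,0,0,0,1,2,1]
Final counters=[6,0,3,3,4,10,0,0,2,1,1,2,0,0,0,0,1,2,1] -> 12 nonzero

Answer: 12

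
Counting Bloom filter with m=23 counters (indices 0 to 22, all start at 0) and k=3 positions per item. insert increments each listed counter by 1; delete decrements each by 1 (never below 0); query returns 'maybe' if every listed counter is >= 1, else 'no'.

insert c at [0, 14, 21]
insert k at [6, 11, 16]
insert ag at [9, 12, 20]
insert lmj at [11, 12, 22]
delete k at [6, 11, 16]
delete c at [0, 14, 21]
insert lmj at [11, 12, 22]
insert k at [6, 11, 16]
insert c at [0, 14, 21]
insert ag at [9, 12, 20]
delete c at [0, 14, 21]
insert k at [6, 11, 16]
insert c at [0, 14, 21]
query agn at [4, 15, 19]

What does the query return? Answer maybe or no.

Answer: no

Derivation:
Step 1: insert c at [0, 14, 21] -> counters=[1,0,0,0,0,0,0,0,0,0,0,0,0,0,1,0,0,0,0,0,0,1,0]
Step 2: insert k at [6, 11, 16] -> counters=[1,0,0,0,0,0,1,0,0,0,0,1,0,0,1,0,1,0,0,0,0,1,0]
Step 3: insert ag at [9, 12, 20] -> counters=[1,0,0,0,0,0,1,0,0,1,0,1,1,0,1,0,1,0,0,0,1,1,0]
Step 4: insert lmj at [11, 12, 22] -> counters=[1,0,0,0,0,0,1,0,0,1,0,2,2,0,1,0,1,0,0,0,1,1,1]
Step 5: delete k at [6, 11, 16] -> counters=[1,0,0,0,0,0,0,0,0,1,0,1,2,0,1,0,0,0,0,0,1,1,1]
Step 6: delete c at [0, 14, 21] -> counters=[0,0,0,0,0,0,0,0,0,1,0,1,2,0,0,0,0,0,0,0,1,0,1]
Step 7: insert lmj at [11, 12, 22] -> counters=[0,0,0,0,0,0,0,0,0,1,0,2,3,0,0,0,0,0,0,0,1,0,2]
Step 8: insert k at [6, 11, 16] -> counters=[0,0,0,0,0,0,1,0,0,1,0,3,3,0,0,0,1,0,0,0,1,0,2]
Step 9: insert c at [0, 14, 21] -> counters=[1,0,0,0,0,0,1,0,0,1,0,3,3,0,1,0,1,0,0,0,1,1,2]
Step 10: insert ag at [9, 12, 20] -> counters=[1,0,0,0,0,0,1,0,0,2,0,3,4,0,1,0,1,0,0,0,2,1,2]
Step 11: delete c at [0, 14, 21] -> counters=[0,0,0,0,0,0,1,0,0,2,0,3,4,0,0,0,1,0,0,0,2,0,2]
Step 12: insert k at [6, 11, 16] -> counters=[0,0,0,0,0,0,2,0,0,2,0,4,4,0,0,0,2,0,0,0,2,0,2]
Step 13: insert c at [0, 14, 21] -> counters=[1,0,0,0,0,0,2,0,0,2,0,4,4,0,1,0,2,0,0,0,2,1,2]
Query agn: check counters[4]=0 counters[15]=0 counters[19]=0 -> no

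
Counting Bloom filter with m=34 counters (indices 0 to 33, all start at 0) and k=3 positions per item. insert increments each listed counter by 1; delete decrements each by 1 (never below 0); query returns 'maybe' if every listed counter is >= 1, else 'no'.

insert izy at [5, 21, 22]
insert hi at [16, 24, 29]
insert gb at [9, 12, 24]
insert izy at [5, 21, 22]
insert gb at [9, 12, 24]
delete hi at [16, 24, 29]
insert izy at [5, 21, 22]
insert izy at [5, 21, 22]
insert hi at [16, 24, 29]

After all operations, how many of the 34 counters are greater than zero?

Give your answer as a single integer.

Step 1: insert izy at [5, 21, 22] -> counters=[0,0,0,0,0,1,0,0,0,0,0,0,0,0,0,0,0,0,0,0,0,1,1,0,0,0,0,0,0,0,0,0,0,0]
Step 2: insert hi at [16, 24, 29] -> counters=[0,0,0,0,0,1,0,0,0,0,0,0,0,0,0,0,1,0,0,0,0,1,1,0,1,0,0,0,0,1,0,0,0,0]
Step 3: insert gb at [9, 12, 24] -> counters=[0,0,0,0,0,1,0,0,0,1,0,0,1,0,0,0,1,0,0,0,0,1,1,0,2,0,0,0,0,1,0,0,0,0]
Step 4: insert izy at [5, 21, 22] -> counters=[0,0,0,0,0,2,0,0,0,1,0,0,1,0,0,0,1,0,0,0,0,2,2,0,2,0,0,0,0,1,0,0,0,0]
Step 5: insert gb at [9, 12, 24] -> counters=[0,0,0,0,0,2,0,0,0,2,0,0,2,0,0,0,1,0,0,0,0,2,2,0,3,0,0,0,0,1,0,0,0,0]
Step 6: delete hi at [16, 24, 29] -> counters=[0,0,0,0,0,2,0,0,0,2,0,0,2,0,0,0,0,0,0,0,0,2,2,0,2,0,0,0,0,0,0,0,0,0]
Step 7: insert izy at [5, 21, 22] -> counters=[0,0,0,0,0,3,0,0,0,2,0,0,2,0,0,0,0,0,0,0,0,3,3,0,2,0,0,0,0,0,0,0,0,0]
Step 8: insert izy at [5, 21, 22] -> counters=[0,0,0,0,0,4,0,0,0,2,0,0,2,0,0,0,0,0,0,0,0,4,4,0,2,0,0,0,0,0,0,0,0,0]
Step 9: insert hi at [16, 24, 29] -> counters=[0,0,0,0,0,4,0,0,0,2,0,0,2,0,0,0,1,0,0,0,0,4,4,0,3,0,0,0,0,1,0,0,0,0]
Final counters=[0,0,0,0,0,4,0,0,0,2,0,0,2,0,0,0,1,0,0,0,0,4,4,0,3,0,0,0,0,1,0,0,0,0] -> 8 nonzero

Answer: 8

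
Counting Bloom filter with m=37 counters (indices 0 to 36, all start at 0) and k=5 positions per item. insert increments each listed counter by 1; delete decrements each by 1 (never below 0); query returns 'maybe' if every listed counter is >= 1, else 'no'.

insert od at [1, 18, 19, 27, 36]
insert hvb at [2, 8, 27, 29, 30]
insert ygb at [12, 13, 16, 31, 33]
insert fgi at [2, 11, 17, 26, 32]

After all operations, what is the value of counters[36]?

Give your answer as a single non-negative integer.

Step 1: insert od at [1, 18, 19, 27, 36] -> counters=[0,1,0,0,0,0,0,0,0,0,0,0,0,0,0,0,0,0,1,1,0,0,0,0,0,0,0,1,0,0,0,0,0,0,0,0,1]
Step 2: insert hvb at [2, 8, 27, 29, 30] -> counters=[0,1,1,0,0,0,0,0,1,0,0,0,0,0,0,0,0,0,1,1,0,0,0,0,0,0,0,2,0,1,1,0,0,0,0,0,1]
Step 3: insert ygb at [12, 13, 16, 31, 33] -> counters=[0,1,1,0,0,0,0,0,1,0,0,0,1,1,0,0,1,0,1,1,0,0,0,0,0,0,0,2,0,1,1,1,0,1,0,0,1]
Step 4: insert fgi at [2, 11, 17, 26, 32] -> counters=[0,1,2,0,0,0,0,0,1,0,0,1,1,1,0,0,1,1,1,1,0,0,0,0,0,0,1,2,0,1,1,1,1,1,0,0,1]
Final counters=[0,1,2,0,0,0,0,0,1,0,0,1,1,1,0,0,1,1,1,1,0,0,0,0,0,0,1,2,0,1,1,1,1,1,0,0,1] -> counters[36]=1

Answer: 1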